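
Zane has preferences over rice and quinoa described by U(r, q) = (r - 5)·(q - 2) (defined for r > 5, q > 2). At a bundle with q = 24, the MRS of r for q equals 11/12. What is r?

MU_r = (q−2), MU_q = (r−5).
MRS = (q−2)/(r−5).
Substitute q = 24: MRS = 22/(r − 5). Setting this equal to 11/12 gives r − 5 = 22/(11/12) = 24, so r = 29.

r = 29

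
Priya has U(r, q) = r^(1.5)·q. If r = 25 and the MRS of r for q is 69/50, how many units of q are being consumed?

q = 23

MU_r = 1.5·√r·q and MU_q = r^(1.5).
MRS = MU_r/MU_q = (1.5)·q/r.
Substitute r = 25: MRS = q/(50/3). Setting q/(50/3) = 69/50 gives q = (69/50)·(50/3) = 23.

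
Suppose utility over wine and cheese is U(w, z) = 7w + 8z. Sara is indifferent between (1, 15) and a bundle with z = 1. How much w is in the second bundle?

U(1, 15) = 127.
Set U(w, 1) = 127 and solve.
7w + 8·1 = 127 ⇒ 7w = 119 ⇒ w = 17.
Check: U(17, 1) = 127.

w = 17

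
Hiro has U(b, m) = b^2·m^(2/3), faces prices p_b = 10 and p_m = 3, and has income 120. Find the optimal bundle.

MU_b = 2·b·m^(2/3) and MU_m = 2/3·b^2·m^(-1/3).
MRS = MU_b/MU_m = (3)·m/b.
Tangency: set MRS = p_b/p_m = 10/3.
So (3)·m/b = 10/3, i.e. m = (10/9)·b.
Substitute into the budget 10·b + 3·m = 120: (40/3)·b = 120, so b* = 9.
Then m* = (10/9)·9 = 10.

b* = 9, m* = 10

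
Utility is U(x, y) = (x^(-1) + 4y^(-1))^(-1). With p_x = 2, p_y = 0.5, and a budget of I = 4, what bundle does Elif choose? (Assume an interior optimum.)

For CES with ρ = -1, MRS = (1/4)·(y/x)^2.
Tangency: set MRS = p_x/p_y = 2/0.5 = 4.
So (y/x)^2 = 16; taking the square root, y/x = 4, i.e. y = 4·x.
Substitute into the budget 2·x + 0.5·y = 4: 4·x = 4, so x* = 1 and y* = 4·1 = 4.

x* = 1, y* = 4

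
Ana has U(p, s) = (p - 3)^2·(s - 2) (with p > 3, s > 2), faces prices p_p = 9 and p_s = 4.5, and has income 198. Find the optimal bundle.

MU_p = 2·(p−3)·(s−2), MU_s = (p−3)^2.
MRS = (2/1)·(s−2)/(p−3).
Tangency: set MRS = p_p/p_s = 9/4.5 = 2.
So (2/1)·(s − 2)/(p − 3) = 2, i.e. (s − 2) = (p − 3).
Rewrite the budget in excess-of-subsistence terms: 9·(p − 3) + 4.5·(s − 2) = 198 − 9·3 − 4.5·2 = 162.
Substituting, 13.5·(p − 3) = 162, so p − 3 = 12 and p* = 15.
Then s − 2 = 12, so s* = 14.

p* = 15, s* = 14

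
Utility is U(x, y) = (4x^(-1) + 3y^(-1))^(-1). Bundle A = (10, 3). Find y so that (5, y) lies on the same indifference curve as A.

U depends on (x, y) only through S = 4x^(-1) + 3y^(-1), so equal utility means equal S. At (10, 3): S = 1.4.
With x = 5: 4·5^(-1) = 0.8, so 3y^(-1) = 1.4 − 0.8 = 0.6, i.e. y^(-1) = 0.2.
Hence y = 1/0.2 = 5.
Check: U(5, 5) = 0.7143.

y = 5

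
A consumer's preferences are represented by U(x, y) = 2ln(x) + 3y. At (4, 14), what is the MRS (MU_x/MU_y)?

MRS = 1/6

MU_x = 2/x, MU_y = 3.
MRS = 2/x ÷ 3.
At (4, 14): MRS = 1/6.
So at (4, 14) the consumer would give up 1/6 units of y for one more unit of x.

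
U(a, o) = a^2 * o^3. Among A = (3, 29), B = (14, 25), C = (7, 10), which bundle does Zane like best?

Bundle B

Evaluate utility at each bundle:
U(A) = 219501.
U(B) = 3062500.
U(C) = 49000.
Highest utility is B, so B ≻ A ≻ C.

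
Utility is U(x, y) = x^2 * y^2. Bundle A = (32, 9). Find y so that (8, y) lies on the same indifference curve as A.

U(32, 9) = 82944.
Set U(8, y) = 82944 and solve.
With x = 8: 8^2 = 64, so y^2 = 82944/64 = 1296; taking the square root, y = 36.
Check: U(8, 36) = 82944.

y = 36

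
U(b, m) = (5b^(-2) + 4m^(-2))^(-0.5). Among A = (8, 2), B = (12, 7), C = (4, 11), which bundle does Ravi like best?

Bundle B

Evaluate utility at each bundle:
U(A) = 0.963.
U(B) = 2.932.
U(C) = 1.701.
Highest utility is B, so B ≻ C ≻ A.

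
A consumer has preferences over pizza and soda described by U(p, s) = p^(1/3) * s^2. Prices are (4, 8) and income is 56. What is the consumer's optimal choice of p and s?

p* = 2, s* = 6

MU_p = 1/3·p^(-2/3)·s^2 and MU_s = 2·p^(1/3)·s.
MRS = MU_p/MU_s = (1/6)·s/p.
Tangency: set MRS = p_p/p_s = 4/8 = 0.5.
So (1/6)·s/p = 0.5, i.e. s = 3·p.
Substitute into the budget 4·p + 8·s = 56: 28·p = 56, so p* = 2.
Then s* = 3·2 = 6.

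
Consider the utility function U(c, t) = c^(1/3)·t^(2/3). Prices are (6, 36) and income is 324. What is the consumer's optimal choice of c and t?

MU_c = 1/3·c^(-2/3)·t^(2/3) and MU_t = 2/3·c^(1/3)·t^(-1/3).
MRS = MU_c/MU_t = (0.5)·t/c.
Tangency: set MRS = p_c/p_t = 6/36 = 1/6.
So (0.5)·t/c = 1/6, i.e. t = (1/3)·c.
Substitute into the budget 6·c + 36·t = 324: 18·c = 324, so c* = 18.
Then t* = (1/3)·18 = 6.

c* = 18, t* = 6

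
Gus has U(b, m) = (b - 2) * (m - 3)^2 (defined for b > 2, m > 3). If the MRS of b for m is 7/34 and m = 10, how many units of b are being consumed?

MU_b = (m−3)^2, MU_m = 2·(b−2)·(m−3).
MRS = (1/2)·(m−3)/(b−2).
Substitute m = 10: MRS = 3.5/(b − 2). Setting this equal to 7/34 gives b − 2 = 3.5/(7/34) = 17, so b = 19.

b = 19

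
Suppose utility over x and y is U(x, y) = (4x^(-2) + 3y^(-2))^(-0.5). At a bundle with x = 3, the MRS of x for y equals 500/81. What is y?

For CES with ρ = -2, MRS = (4/3)·(y/x)^3.
Setting (4/3)·(y/3)^3 = 500/81 gives (y/3)^3 = 125/27, so y/3 = 5/3 and y = 5.

y = 5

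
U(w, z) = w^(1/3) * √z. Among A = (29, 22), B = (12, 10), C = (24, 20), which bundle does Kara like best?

Bundle A

Evaluate utility at each bundle:
U(A) = 14.410.
U(B) = 7.240.
U(C) = 12.900.
Highest utility is A, so A ≻ C ≻ B.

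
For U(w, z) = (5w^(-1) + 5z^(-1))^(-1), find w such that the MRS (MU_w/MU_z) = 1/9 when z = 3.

w = 9

For CES with ρ = -1, MRS = (z/w)^2.
Setting (3/w)^2 = 1/9 gives 3/w = 1/3 and w = 9.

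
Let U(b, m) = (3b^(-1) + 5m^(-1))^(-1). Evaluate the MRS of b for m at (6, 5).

MRS = 5/12

For CES with ρ = -1, MRS = (3/5)·(m/b)^2.
At (6, 5): MRS = 5/12.
The indifference curve has slope −5/12 at this bundle.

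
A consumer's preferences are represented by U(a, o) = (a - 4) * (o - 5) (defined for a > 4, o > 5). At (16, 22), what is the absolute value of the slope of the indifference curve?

MU_a = (o−5), MU_o = (a−4).
MRS = (o−5)/(a−4).
At (16, 22): MRS = 17/12.
That is, one extra unit of a is worth 17/12 units of o at the margin.

MRS = 17/12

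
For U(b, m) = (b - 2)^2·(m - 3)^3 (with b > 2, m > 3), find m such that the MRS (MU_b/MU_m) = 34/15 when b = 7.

m = 20

MU_b = 2·(b−2)·(m−3)^3, MU_m = 3·(b−2)^2·(m−3)^2.
MRS = (2/3)·(m−3)/(b−2).
Substitute b = 7: MRS = (m − 3)/7.5. Setting this equal to 34/15 gives m − 3 = (34/15)·7.5 = 17, so m = 20.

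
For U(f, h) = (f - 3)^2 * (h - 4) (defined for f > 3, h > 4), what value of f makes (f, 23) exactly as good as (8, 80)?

U(8, 80) = 1900.
Set U(f, 23) = 1900 and solve.
With h = 23: (23 − 4) = 19, so (f − 3)^2 = 1900/19 = 100.
Taking the square root (with f > 3): f − 3 = 10, so f = 13.
Check: U(13, 23) = 1900.

f = 13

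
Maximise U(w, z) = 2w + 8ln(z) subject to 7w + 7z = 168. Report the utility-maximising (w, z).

w* = 20, z* = 4

MU_w = 2, MU_z = 8/z.
MRS = 2 ÷ (8/z).
Tangency: set MRS = p_w/p_z = 7/7 = 1.
MRS depends only on z: 0.25·z = 1 ⇒ z* = 1/0.25 = 4.
From the budget, 7·w = 168 − 7·4 = 140, so w* = 20.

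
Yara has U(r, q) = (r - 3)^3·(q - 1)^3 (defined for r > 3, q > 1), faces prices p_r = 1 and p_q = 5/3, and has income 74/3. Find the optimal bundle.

MU_r = 3·(r−3)^2·(q−1)^3, MU_q = 3·(r−3)^3·(q−1)^2.
MRS = (q−1)/(r−3).
Tangency: set MRS = p_r/p_q = 1/(5/3) = 0.6.
So (q − 1)/(r − 3) = 0.6, i.e. (q − 1) = 0.6·(r − 3).
Rewrite the budget in excess-of-subsistence terms: 1·(r − 3) + (5/3)·(q − 1) = 74/3 − 1·3 − (5/3)·1 = 20.
Substituting, 2·(r − 3) = 20, so r − 3 = 10 and r* = 13.
Then q − 1 = 0.6·10 = 6, so q* = 7.

r* = 13, q* = 7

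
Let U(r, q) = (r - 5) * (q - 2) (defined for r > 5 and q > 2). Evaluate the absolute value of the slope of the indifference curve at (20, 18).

MU_r = (q−2), MU_q = (r−5).
MRS = (q−2)/(r−5).
At (20, 18): MRS = 16/15.
The indifference curve has slope −16/15 at this bundle.

MRS = 16/15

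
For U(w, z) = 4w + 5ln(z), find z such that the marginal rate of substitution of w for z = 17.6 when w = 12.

MU_w = 4, MU_z = 5/z.
MRS = 4 ÷ (5/z).
MRS depends only on z: 0.8·z = 17.6 ⇒ z = 17.6/0.8 = 22.

z = 22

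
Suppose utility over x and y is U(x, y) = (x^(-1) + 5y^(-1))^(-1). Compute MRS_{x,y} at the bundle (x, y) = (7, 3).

MRS = 9/245

For CES with ρ = -1, MRS = (1/5)·(y/x)^2.
At (7, 3): MRS = 9/245.
So at (7, 3) the consumer would give up 9/245 units of y for one more unit of x.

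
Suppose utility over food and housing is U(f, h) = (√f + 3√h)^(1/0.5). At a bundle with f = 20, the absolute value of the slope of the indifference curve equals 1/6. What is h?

h = 5

For CES with ρ = 0.5, MRS = (1/3)·√(h/f).
Setting (1/3)·√(h/20) = 1/6 gives √(h/20) = 0.5, so h/20 = 0.25 and h = 5.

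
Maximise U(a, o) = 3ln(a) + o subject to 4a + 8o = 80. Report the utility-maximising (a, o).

a* = 6, o* = 7

MU_a = 3/a, MU_o = 1.
MRS = 3/a ÷ 1.
Tangency: set MRS = p_a/p_o = 4/8 = 0.5.
MRS depends only on a: 3/a = 0.5 ⇒ a* = 3/0.5 = 6.
From the budget, 8·o = 80 − 4·6 = 56, so o* = 7.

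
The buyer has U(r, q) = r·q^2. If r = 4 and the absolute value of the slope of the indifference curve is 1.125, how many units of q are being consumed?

MU_r = q^2 and MU_q = 2·r·q.
MRS = MU_r/MU_q = (1/2)·q/r.
Substitute r = 4: MRS = q/8. Setting q/8 = 1.125 gives q = 1.125·8 = 9.

q = 9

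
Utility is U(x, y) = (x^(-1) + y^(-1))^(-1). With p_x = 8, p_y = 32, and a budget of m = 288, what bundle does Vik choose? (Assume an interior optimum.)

For CES with ρ = -1, MRS = (y/x)^2.
Tangency: set MRS = p_x/p_y = 8/32 = 0.25.
So (y/x)^2 = 0.25; taking the square root, y/x = 0.5, i.e. y = 0.5·x.
Substitute into the budget 8·x + 32·y = 288: 24·x = 288, so x* = 12 and y* = 0.5·12 = 6.

x* = 12, y* = 6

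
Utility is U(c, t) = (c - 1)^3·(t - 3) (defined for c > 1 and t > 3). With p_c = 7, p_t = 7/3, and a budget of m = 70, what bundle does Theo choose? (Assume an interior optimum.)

c* = 7, t* = 9

MU_c = 3·(c−1)^2·(t−3), MU_t = (c−1)^3.
MRS = (3/1)·(t−3)/(c−1).
Tangency: set MRS = p_c/p_t = 7/(7/3) = 3.
So (3/1)·(t − 3)/(c − 1) = 3, i.e. (t − 3) = (c − 1).
Rewrite the budget in excess-of-subsistence terms: 7·(c − 1) + (7/3)·(t − 3) = 70 − 7·1 − (7/3)·3 = 56.
Substituting, (28/3)·(c − 1) = 56, so c − 1 = 6 and c* = 7.
Then t − 3 = 6, so t* = 9.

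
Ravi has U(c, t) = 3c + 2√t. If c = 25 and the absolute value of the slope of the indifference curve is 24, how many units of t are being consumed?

MU_c = 3, MU_t = 2/(2√t).
MRS = 3 ÷ (2/(2√t)).
MRS depends only on t: 3·√t = 24 ⇒ √t = 24/3 = 8 ⇒ t = 64.

t = 64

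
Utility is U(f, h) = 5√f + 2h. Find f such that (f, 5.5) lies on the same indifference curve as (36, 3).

f = 25

U(36, 3) = 36.
Set U(f, 5.5) = 36 and solve.
With h = 5.5: 5√f = 36 − 2·5.5 = 25, so √f = 5 and f = 25.
Check: U(25, 5.5) = 36.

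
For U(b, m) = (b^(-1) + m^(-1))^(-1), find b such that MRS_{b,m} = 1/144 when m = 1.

b = 12

For CES with ρ = -1, MRS = (m/b)^2.
Setting (1/b)^2 = 1/144 gives 1/b = 1/12 and b = 12.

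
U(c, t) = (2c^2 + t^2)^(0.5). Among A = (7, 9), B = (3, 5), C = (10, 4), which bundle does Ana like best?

Evaluate utility at each bundle:
U(A) = 13.379.
U(B) = 6.557.
U(C) = 14.697.
Highest utility is C, so C ≻ A ≻ B.

Bundle C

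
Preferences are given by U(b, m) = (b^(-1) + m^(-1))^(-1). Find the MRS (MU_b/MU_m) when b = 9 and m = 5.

MRS = 25/81

For CES with ρ = -1, MRS = (m/b)^2.
At (9, 5): MRS = 25/81.
The indifference curve has slope −25/81 at this bundle.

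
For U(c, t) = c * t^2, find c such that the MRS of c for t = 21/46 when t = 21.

c = 23

MU_c = t^2 and MU_t = 2·c·t.
MRS = MU_c/MU_t = (1/2)·t/c.
Substitute t = 21: MRS = 10.5/c. Setting 10.5/c = 21/46 gives c = 10.5/(21/46) = 23.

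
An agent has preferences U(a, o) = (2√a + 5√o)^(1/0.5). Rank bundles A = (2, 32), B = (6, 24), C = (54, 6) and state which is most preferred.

Evaluate utility at each bundle:
U(A) = 968.000.
U(B) = 864.000.
U(C) = 726.000.
Highest utility is A, so A ≻ B ≻ C.

Bundle A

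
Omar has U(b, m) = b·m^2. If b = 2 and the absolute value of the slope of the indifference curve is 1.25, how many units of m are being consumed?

m = 5

MU_b = m^2 and MU_m = 2·b·m.
MRS = MU_b/MU_m = (1/2)·m/b.
Substitute b = 2: MRS = m/4. Setting m/4 = 1.25 gives m = 1.25·4 = 5.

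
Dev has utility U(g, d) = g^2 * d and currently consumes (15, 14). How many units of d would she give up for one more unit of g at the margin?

MU_g = 2·g·d and MU_d = g^2.
MRS = MU_g/MU_d = (2/1)·d/g.
At (15, 14): MRS = 28/15.
So at (15, 14) the consumer would give up 28/15 units of d for one more unit of g.

MRS = 28/15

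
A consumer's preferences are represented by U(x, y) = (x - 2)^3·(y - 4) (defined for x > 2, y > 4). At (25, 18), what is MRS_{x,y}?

MRS = 42/23

MU_x = 3·(x−2)^2·(y−4), MU_y = (x−2)^3.
MRS = (3/1)·(y−4)/(x−2).
At (25, 18): MRS = 42/23.
So at (25, 18) the consumer would give up 42/23 units of y for one more unit of x.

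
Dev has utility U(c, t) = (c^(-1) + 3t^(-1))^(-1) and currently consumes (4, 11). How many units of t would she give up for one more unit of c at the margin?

For CES with ρ = -1, MRS = (1/3)·(t/c)^2.
At (4, 11): MRS = 121/48.
So at (4, 11) the consumer would give up 121/48 units of t for one more unit of c.

MRS = 121/48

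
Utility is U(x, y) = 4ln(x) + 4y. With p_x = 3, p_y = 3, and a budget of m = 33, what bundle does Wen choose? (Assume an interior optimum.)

MU_x = 4/x, MU_y = 4.
MRS = 4/x ÷ 4.
Tangency: set MRS = p_x/p_y = 3/3 = 1.
MRS depends only on x: 1/x = 1 ⇒ x* = 1/1 = 1.
From the budget, 3·y = 33 − 3·1 = 30, so y* = 10.

x* = 1, y* = 10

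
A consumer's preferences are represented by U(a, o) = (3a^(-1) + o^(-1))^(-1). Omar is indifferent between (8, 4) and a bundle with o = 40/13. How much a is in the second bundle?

U depends on (a, o) only through S = 3a^(-1) + o^(-1), so equal utility means equal S. At (8, 4): S = 0.625.
With o = 40/13: (40/13)^(-1) = 13/40, so 3a^(-1) = 0.625 − 13/40 = 0.3, i.e. a^(-1) = 0.1.
Hence a = 1/0.1 = 10.
Check: U(10, 40/13) = 1.6.

a = 10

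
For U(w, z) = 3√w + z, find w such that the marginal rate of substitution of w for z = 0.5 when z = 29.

MU_w = 3/(2√w), MU_z = 1.
MRS = 3/(2√w) ÷ 1.
MRS depends only on w: 1.5/√w = 0.5 ⇒ √w = 1.5/0.5 = 3 ⇒ w = 9.

w = 9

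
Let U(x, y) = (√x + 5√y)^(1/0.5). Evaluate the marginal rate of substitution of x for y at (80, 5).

For CES with ρ = 0.5, MRS = (1/5)·√(y/x).
At (80, 5): MRS = 0.05.
The indifference curve has slope −0.05 at this bundle.

MRS = 0.05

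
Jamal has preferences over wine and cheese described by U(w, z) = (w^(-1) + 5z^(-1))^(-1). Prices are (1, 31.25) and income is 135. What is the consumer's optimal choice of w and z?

For CES with ρ = -1, MRS = (1/5)·(z/w)^2.
Tangency: set MRS = p_w/p_z = 1/31.25 = 4/125.
So (z/w)^2 = 4/25; taking the square root, z/w = 0.4, i.e. z = 0.4·w.
Substitute into the budget 1·w + 31.25·z = 135: 13.5·w = 135, so w* = 10 and z* = 0.4·10 = 4.

w* = 10, z* = 4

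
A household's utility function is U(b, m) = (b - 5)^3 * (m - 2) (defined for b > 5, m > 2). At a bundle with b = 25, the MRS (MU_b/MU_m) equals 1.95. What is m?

MU_b = 3·(b−5)^2·(m−2), MU_m = (b−5)^3.
MRS = (3/1)·(m−2)/(b−5).
Substitute b = 25: MRS = (m − 2)/(20/3). Setting this equal to 1.95 gives m − 2 = 1.95·(20/3) = 13, so m = 15.

m = 15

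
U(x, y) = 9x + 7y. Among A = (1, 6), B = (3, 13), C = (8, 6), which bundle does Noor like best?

Evaluate utility at each bundle:
U(A) = 51.
U(B) = 118.
U(C) = 114.
Highest utility is B, so B ≻ C ≻ A.

Bundle B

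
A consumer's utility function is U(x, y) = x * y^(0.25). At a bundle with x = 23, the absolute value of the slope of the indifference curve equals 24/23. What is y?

y = 6

MU_x = y^(0.25) and MU_y = 0.25·x·y^(-0.75).
MRS = MU_x/MU_y = (4)·y/x.
Substitute x = 23: MRS = y/5.75. Setting y/5.75 = 24/23 gives y = (24/23)·5.75 = 6.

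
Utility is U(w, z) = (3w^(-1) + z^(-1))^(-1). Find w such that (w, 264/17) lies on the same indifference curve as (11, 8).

w = 9

U depends on (w, z) only through S = 3w^(-1) + z^(-1), so equal utility means equal S. At (11, 8): S = 35/88.
With z = 264/17: (264/17)^(-1) = 17/264, so 3w^(-1) = 35/88 − 17/264 = 1/3, i.e. w^(-1) = 1/9.
Hence w = 1/(1/9) = 9.
Check: U(9, 264/17) = 2.5143.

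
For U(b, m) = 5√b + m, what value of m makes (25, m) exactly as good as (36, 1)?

U(36, 1) = 31.
Set U(25, m) = 31 and solve.
With b = 25: √25 = 5, so m = 31 − 5·5 = 6.
Check: U(25, 6) = 31.

m = 6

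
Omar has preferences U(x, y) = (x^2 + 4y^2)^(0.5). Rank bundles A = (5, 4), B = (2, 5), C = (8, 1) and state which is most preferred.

Evaluate utility at each bundle:
U(A) = 9.434.
U(B) = 10.198.
U(C) = 8.246.
Highest utility is B, so B ≻ A ≻ C.

Bundle B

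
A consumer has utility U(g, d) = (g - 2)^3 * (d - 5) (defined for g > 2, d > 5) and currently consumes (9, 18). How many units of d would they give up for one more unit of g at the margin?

MRS = 39/7

MU_g = 3·(g−2)^2·(d−5), MU_d = (g−2)^3.
MRS = (3/1)·(d−5)/(g−2).
At (9, 18): MRS = 39/7.
That is, one extra unit of g is worth 39/7 units of d at the margin.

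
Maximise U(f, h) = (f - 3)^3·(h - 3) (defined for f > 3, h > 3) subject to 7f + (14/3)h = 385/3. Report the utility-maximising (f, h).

MU_f = 3·(f−3)^2·(h−3), MU_h = (f−3)^3.
MRS = (3/1)·(h−3)/(f−3).
Tangency: set MRS = p_f/p_h = 7/(14/3) = 1.5.
So (3/1)·(h − 3)/(f − 3) = 1.5, i.e. (h − 3) = 0.5·(f − 3).
Rewrite the budget in excess-of-subsistence terms: 7·(f − 3) + (14/3)·(h − 3) = 385/3 − 7·3 − (14/3)·3 = 280/3.
Substituting, (28/3)·(f − 3) = 280/3, so f − 3 = 10 and f* = 13.
Then h − 3 = 0.5·10 = 5, so h* = 8.

f* = 13, h* = 8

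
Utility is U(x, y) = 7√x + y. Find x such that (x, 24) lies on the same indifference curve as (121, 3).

U(121, 3) = 80.
Set U(x, 24) = 80 and solve.
With y = 24: 7√x = 80 − 24 = 56, so √x = 8 and x = 64.
Check: U(64, 24) = 80.

x = 64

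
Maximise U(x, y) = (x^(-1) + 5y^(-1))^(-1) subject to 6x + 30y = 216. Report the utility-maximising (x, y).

For CES with ρ = -1, MRS = (1/5)·(y/x)^2.
Tangency: set MRS = p_x/p_y = 6/30 = 0.2.
So (y/x)^2 = 1; taking the square root, y/x = 1, i.e. y = x.
Substitute into the budget 6·x + 30·y = 216: 36·x = 216, so x* = 6 and y* = 6.

x* = 6, y* = 6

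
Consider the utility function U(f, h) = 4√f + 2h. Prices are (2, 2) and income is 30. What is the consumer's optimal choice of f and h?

MU_f = 4/(2√f), MU_h = 2.
MRS = 4/(2√f) ÷ 2.
Tangency: set MRS = p_f/p_h = 2/2 = 1.
MRS depends only on f: 1/√f = 1 ⇒ √f = 1/1 = 1 ⇒ f* = 1.
From the budget, 2·h = 30 − 2·1 = 28, so h* = 14.

f* = 1, h* = 14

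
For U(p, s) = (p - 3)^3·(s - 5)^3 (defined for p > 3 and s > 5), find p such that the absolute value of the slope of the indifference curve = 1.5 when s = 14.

p = 9

MU_p = 3·(p−3)^2·(s−5)^3, MU_s = 3·(p−3)^3·(s−5)^2.
MRS = (s−5)/(p−3).
Substitute s = 14: MRS = 9/(p − 3). Setting this equal to 1.5 gives p − 3 = 9/1.5 = 6, so p = 9.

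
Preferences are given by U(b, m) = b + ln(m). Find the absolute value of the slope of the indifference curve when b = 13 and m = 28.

MRS = 28

MU_b = 1, MU_m = 1/m.
MRS = 1 ÷ (1/m).
At (13, 28): MRS = 28.
That is, one extra unit of b is worth 28 units of m at the margin.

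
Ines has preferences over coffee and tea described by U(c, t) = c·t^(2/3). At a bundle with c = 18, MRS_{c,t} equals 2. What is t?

t = 24

MU_c = t^(2/3) and MU_t = 2/3·c·t^(-1/3).
MRS = MU_c/MU_t = (1.5)·t/c.
Substitute c = 18: MRS = t/12. Setting t/12 = 2 gives t = 2·12 = 24.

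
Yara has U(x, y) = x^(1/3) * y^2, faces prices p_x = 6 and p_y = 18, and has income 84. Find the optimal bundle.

MU_x = 1/3·x^(-2/3)·y^2 and MU_y = 2·x^(1/3)·y.
MRS = MU_x/MU_y = (1/6)·y/x.
Tangency: set MRS = p_x/p_y = 6/18 = 1/3.
So (1/6)·y/x = 1/3, i.e. y = 2·x.
Substitute into the budget 6·x + 18·y = 84: 42·x = 84, so x* = 2.
Then y* = 2·2 = 4.

x* = 2, y* = 4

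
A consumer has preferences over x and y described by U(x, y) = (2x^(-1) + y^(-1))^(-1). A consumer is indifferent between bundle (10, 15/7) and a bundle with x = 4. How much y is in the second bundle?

U depends on (x, y) only through S = 2x^(-1) + y^(-1), so equal utility means equal S. At (10, 15/7): S = 2/3.
With x = 4: 2·4^(-1) = 0.5, so y^(-1) = 2/3 − 0.5 = 1/6.
Hence y = 1/(1/6) = 6.
Check: U(4, 6) = 1.5.

y = 6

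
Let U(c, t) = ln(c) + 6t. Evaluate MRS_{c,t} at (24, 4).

MRS = 1/144

MU_c = 1/c, MU_t = 6.
MRS = 1/c ÷ 6.
At (24, 4): MRS = 1/144.
The indifference curve has slope −1/144 at this bundle.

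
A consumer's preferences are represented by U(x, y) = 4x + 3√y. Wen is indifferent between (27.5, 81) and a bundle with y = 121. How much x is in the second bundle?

x = 26

U(27.5, 81) = 137.
Set U(x, 121) = 137 and solve.
With y = 121: √121 = 11, so 4x = 137 − 3·11 = 104 and x = 26.
Check: U(26, 121) = 137.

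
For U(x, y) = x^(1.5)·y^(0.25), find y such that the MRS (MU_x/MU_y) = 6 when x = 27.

MU_x = 1.5·√x·y^(0.25) and MU_y = 0.25·x^(1.5)·y^(-0.75).
MRS = MU_x/MU_y = (6)·y/x.
Substitute x = 27: MRS = y/4.5. Setting y/4.5 = 6 gives y = 6·4.5 = 27.

y = 27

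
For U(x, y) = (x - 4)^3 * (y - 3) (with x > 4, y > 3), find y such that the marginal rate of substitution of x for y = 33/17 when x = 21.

MU_x = 3·(x−4)^2·(y−3), MU_y = (x−4)^3.
MRS = (3/1)·(y−3)/(x−4).
Substitute x = 21: MRS = (y − 3)/(17/3). Setting this equal to 33/17 gives y − 3 = (33/17)·(17/3) = 11, so y = 14.

y = 14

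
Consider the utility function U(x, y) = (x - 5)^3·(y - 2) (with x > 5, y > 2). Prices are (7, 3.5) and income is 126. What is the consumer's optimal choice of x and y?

MU_x = 3·(x−5)^2·(y−2), MU_y = (x−5)^3.
MRS = (3/1)·(y−2)/(x−5).
Tangency: set MRS = p_x/p_y = 7/3.5 = 2.
So (3/1)·(y − 2)/(x − 5) = 2, i.e. (y − 2) = (2/3)·(x − 5).
Rewrite the budget in excess-of-subsistence terms: 7·(x − 5) + 3.5·(y − 2) = 126 − 7·5 − 3.5·2 = 84.
Substituting, (28/3)·(x − 5) = 84, so x − 5 = 9 and x* = 14.
Then y − 2 = (2/3)·9 = 6, so y* = 8.

x* = 14, y* = 8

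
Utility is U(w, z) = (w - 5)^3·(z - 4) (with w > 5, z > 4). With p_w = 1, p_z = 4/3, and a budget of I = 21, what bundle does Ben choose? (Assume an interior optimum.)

w* = 13, z* = 6

MU_w = 3·(w−5)^2·(z−4), MU_z = (w−5)^3.
MRS = (3/1)·(z−4)/(w−5).
Tangency: set MRS = p_w/p_z = 1/(4/3) = 0.75.
So (3/1)·(z − 4)/(w − 5) = 0.75, i.e. (z − 4) = 0.25·(w − 5).
Rewrite the budget in excess-of-subsistence terms: 1·(w − 5) + (4/3)·(z − 4) = 21 − 1·5 − (4/3)·4 = 32/3.
Substituting, (4/3)·(w − 5) = 32/3, so w − 5 = 8 and w* = 13.
Then z − 4 = 0.25·8 = 2, so z* = 6.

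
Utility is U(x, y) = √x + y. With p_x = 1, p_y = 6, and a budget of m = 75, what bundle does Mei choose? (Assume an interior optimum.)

MU_x = 1/(2√x), MU_y = 1.
MRS = 1/(2√x) ÷ 1.
Tangency: set MRS = p_x/p_y = 1/6.
MRS depends only on x: 0.5/√x = 1/6 ⇒ √x = 0.5/(1/6) = 3 ⇒ x* = 9.
From the budget, 6·y = 75 − 1·9 = 66, so y* = 11.

x* = 9, y* = 11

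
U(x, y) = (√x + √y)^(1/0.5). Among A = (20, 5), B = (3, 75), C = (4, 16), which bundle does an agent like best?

Evaluate utility at each bundle:
U(A) = 45.000.
U(B) = 108.000.
U(C) = 36.000.
Highest utility is B, so B ≻ A ≻ C.

Bundle B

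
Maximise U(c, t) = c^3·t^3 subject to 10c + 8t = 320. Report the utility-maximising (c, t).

MU_c = 3·c^2·t^3 and MU_t = 3·c^3·t^2.
MRS = MU_c/MU_t = t/c.
Tangency: set MRS = p_c/p_t = 10/8 = 1.25.
So t/c = 1.25, i.e. t = 1.25·c.
Substitute into the budget 10·c + 8·t = 320: 20·c = 320, so c* = 16.
Then t* = 1.25·16 = 20.

c* = 16, t* = 20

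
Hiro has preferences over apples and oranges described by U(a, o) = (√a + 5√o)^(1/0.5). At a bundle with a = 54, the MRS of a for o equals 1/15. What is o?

o = 6

For CES with ρ = 0.5, MRS = (1/5)·√(o/a).
Setting (1/5)·√(o/54) = 1/15 gives √(o/54) = 1/3, so o/54 = 1/9 and o = 6.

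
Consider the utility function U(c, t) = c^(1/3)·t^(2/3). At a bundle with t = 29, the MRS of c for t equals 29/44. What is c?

c = 22

MU_c = 1/3·c^(-2/3)·t^(2/3) and MU_t = 2/3·c^(1/3)·t^(-1/3).
MRS = MU_c/MU_t = (0.5)·t/c.
Substitute t = 29: MRS = 14.5/c. Setting 14.5/c = 29/44 gives c = 14.5/(29/44) = 22.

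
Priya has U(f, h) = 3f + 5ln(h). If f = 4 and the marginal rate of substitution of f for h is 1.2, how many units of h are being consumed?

MU_f = 3, MU_h = 5/h.
MRS = 3 ÷ (5/h).
MRS depends only on h: 0.6·h = 1.2 ⇒ h = 1.2/0.6 = 2.

h = 2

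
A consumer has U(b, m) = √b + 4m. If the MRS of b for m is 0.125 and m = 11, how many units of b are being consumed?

MU_b = 1/(2√b), MU_m = 4.
MRS = 1/(2√b) ÷ 4.
MRS depends only on b: 0.125/√b = 0.125 ⇒ √b = 0.125/0.125 = 1 ⇒ b = 1.

b = 1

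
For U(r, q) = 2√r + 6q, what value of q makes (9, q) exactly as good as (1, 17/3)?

U(1, 17/3) = 36.
Set U(9, q) = 36 and solve.
With r = 9: √9 = 3, so 6q = 36 − 2·3 = 30 and q = 5.
Check: U(9, 5) = 36.

q = 5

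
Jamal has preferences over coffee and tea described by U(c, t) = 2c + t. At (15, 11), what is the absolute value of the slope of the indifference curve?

MU_c = 2, MU_t = 1, so MRS = 2/1 = 2 at every bundle.
At (15, 11): MRS = 2.
So at (15, 11) the consumer would give up 2 units of t for one more unit of c.

MRS = 2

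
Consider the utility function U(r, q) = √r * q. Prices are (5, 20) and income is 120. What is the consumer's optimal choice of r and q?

MU_r = 0.5·r^(-0.5)·q and MU_q = √r.
MRS = MU_r/MU_q = (0.5)·q/r.
Tangency: set MRS = p_r/p_q = 5/20 = 0.25.
So (0.5)·q/r = 0.25, i.e. q = 0.5·r.
Substitute into the budget 5·r + 20·q = 120: 15·r = 120, so r* = 8.
Then q* = 0.5·8 = 4.

r* = 8, q* = 4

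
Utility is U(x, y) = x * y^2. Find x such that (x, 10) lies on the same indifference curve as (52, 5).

x = 13

U(52, 5) = 1300.
Set U(x, 10) = 1300 and solve.
With y = 10: 10^2 = 100, so x = 1300/100 = 13.
Check: U(13, 10) = 1300.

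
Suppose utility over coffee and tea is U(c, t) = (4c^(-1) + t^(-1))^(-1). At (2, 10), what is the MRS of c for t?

For CES with ρ = -1, MRS = (4/1)·(t/c)^2.
At (2, 10): MRS = 100.
So at (2, 10) the consumer would give up 100 units of t for one more unit of c.

MRS = 100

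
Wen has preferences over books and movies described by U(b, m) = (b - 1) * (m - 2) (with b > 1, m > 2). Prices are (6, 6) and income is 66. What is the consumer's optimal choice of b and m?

b* = 5, m* = 6

MU_b = (m−2), MU_m = (b−1).
MRS = (m−2)/(b−1).
Tangency: set MRS = p_b/p_m = 6/6 = 1.
So (m − 2)/(b − 1) = 1, i.e. (m − 2) = (b − 1).
Rewrite the budget in excess-of-subsistence terms: 6·(b − 1) + 6·(m − 2) = 66 − 6·1 − 6·2 = 48.
Substituting, 12·(b − 1) = 48, so b − 1 = 4 and b* = 5.
Then m − 2 = 4, so m* = 6.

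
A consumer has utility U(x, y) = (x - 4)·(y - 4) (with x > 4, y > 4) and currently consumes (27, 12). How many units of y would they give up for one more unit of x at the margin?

MU_x = (y−4), MU_y = (x−4).
MRS = (y−4)/(x−4).
At (27, 12): MRS = 8/23.
So at (27, 12) the consumer would give up 8/23 units of y for one more unit of x.

MRS = 8/23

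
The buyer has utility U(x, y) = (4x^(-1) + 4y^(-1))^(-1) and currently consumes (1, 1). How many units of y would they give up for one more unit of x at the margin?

MRS = 1

For CES with ρ = -1, MRS = (y/x)^2.
At (1, 1): MRS = 1.
That is, one extra unit of x is worth 1 units of y at the margin.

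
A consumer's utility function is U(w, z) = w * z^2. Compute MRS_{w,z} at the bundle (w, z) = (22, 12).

MU_w = z^2 and MU_z = 2·w·z.
MRS = MU_w/MU_z = (1/2)·z/w.
At (22, 12): MRS = 3/11.
The indifference curve has slope −3/11 at this bundle.

MRS = 3/11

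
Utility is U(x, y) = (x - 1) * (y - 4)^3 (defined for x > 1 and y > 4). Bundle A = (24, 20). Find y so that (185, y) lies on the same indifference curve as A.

y = 12

U(24, 20) = 94208.
Set U(185, y) = 94208 and solve.
With x = 185: (185 − 1) = 184, so (y − 4)^3 = 94208/184 = 512.
Taking the cube root (with y > 4): y − 4 = 8, so y = 12.
Check: U(185, 12) = 94208.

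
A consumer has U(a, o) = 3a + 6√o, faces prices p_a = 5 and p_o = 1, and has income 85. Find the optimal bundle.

a* = 12, o* = 25

MU_a = 3, MU_o = 6/(2√o).
MRS = 3 ÷ (6/(2√o)).
Tangency: set MRS = p_a/p_o = 5/1 = 5.
MRS depends only on o: √o = 5 ⇒ √o = 5 ⇒ o* = 25.
From the budget, 5·a = 85 − 1·25 = 60, so a* = 12.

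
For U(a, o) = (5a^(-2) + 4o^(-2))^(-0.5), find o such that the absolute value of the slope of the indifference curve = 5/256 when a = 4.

o = 1

For CES with ρ = -2, MRS = (5/4)·(o/a)^3.
Setting (5/4)·(o/4)^3 = 5/256 gives (o/4)^3 = 1/64, so o/4 = 0.25 and o = 1.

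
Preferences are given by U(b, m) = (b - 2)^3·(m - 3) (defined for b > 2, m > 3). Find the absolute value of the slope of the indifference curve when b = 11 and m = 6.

MRS = 1

MU_b = 3·(b−2)^2·(m−3), MU_m = (b−2)^3.
MRS = (3/1)·(m−3)/(b−2).
At (11, 6): MRS = 1.
The indifference curve has slope −1 at this bundle.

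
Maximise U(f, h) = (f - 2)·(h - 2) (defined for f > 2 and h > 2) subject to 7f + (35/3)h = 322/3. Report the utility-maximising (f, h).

f* = 7, h* = 5

MU_f = (h−2), MU_h = (f−2).
MRS = (h−2)/(f−2).
Tangency: set MRS = p_f/p_h = 7/(35/3) = 0.6.
So (h − 2)/(f − 2) = 0.6, i.e. (h − 2) = 0.6·(f − 2).
Rewrite the budget in excess-of-subsistence terms: 7·(f − 2) + (35/3)·(h − 2) = 322/3 − 7·2 − (35/3)·2 = 70.
Substituting, 14·(f − 2) = 70, so f − 2 = 5 and f* = 7.
Then h − 2 = 0.6·5 = 3, so h* = 5.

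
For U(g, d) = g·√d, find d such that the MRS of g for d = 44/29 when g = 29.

d = 22

MU_g = √d and MU_d = 0.5·g·d^(-0.5).
MRS = MU_g/MU_d = (2)·d/g.
Substitute g = 29: MRS = d/14.5. Setting d/14.5 = 44/29 gives d = (44/29)·14.5 = 22.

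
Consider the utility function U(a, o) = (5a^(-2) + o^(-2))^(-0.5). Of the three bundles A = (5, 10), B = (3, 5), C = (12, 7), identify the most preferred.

Bundle C

Evaluate utility at each bundle:
U(A) = 2.182.
U(B) = 1.296.
U(C) = 4.259.
Highest utility is C, so C ≻ A ≻ B.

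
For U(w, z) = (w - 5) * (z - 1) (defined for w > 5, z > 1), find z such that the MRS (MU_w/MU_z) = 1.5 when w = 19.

z = 22

MU_w = (z−1), MU_z = (w−5).
MRS = (z−1)/(w−5).
Substitute w = 19: MRS = (z − 1)/14. Setting this equal to 1.5 gives z − 1 = 1.5·14 = 21, so z = 22.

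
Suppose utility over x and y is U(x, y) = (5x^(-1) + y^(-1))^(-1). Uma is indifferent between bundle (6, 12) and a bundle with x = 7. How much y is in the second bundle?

U depends on (x, y) only through S = 5x^(-1) + y^(-1), so equal utility means equal S. At (6, 12): S = 11/12.
With x = 7: 5·7^(-1) = 5/7, so y^(-1) = 11/12 − 5/7 = 17/84.
Hence y = 1/(17/84) = 84/17.
Check: U(7, 84/17) = 1.0909.

y = 84/17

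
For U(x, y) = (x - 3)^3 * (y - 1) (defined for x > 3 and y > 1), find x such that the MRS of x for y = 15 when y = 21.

x = 7

MU_x = 3·(x−3)^2·(y−1), MU_y = (x−3)^3.
MRS = (3/1)·(y−1)/(x−3).
Substitute y = 21: MRS = 60/(x − 3). Setting this equal to 15 gives x − 3 = 60/15 = 4, so x = 7.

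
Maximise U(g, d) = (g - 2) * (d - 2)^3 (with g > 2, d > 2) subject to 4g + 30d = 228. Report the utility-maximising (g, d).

g* = 12, d* = 6

MU_g = (d−2)^3, MU_d = 3·(g−2)·(d−2)^2.
MRS = (1/3)·(d−2)/(g−2).
Tangency: set MRS = p_g/p_d = 4/30 = 2/15.
So (1/3)·(d − 2)/(g − 2) = 2/15, i.e. (d − 2) = 0.4·(g − 2).
Rewrite the budget in excess-of-subsistence terms: 4·(g − 2) + 30·(d − 2) = 228 − 4·2 − 30·2 = 160.
Substituting, 16·(g − 2) = 160, so g − 2 = 10 and g* = 12.
Then d − 2 = 0.4·10 = 4, so d* = 6.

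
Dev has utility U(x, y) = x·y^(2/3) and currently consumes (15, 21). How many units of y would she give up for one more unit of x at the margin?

MRS = 2.1

MU_x = y^(2/3) and MU_y = 2/3·x·y^(-1/3).
MRS = MU_x/MU_y = (1.5)·y/x.
At (15, 21): MRS = 2.1.
The indifference curve has slope −2.1 at this bundle.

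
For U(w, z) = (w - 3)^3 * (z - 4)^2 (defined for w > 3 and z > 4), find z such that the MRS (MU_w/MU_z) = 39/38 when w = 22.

MU_w = 3·(w−3)^2·(z−4)^2, MU_z = 2·(w−3)^3·(z−4).
MRS = (3/2)·(z−4)/(w−3).
Substitute w = 22: MRS = (z − 4)/(38/3). Setting this equal to 39/38 gives z − 4 = (39/38)·(38/3) = 13, so z = 17.

z = 17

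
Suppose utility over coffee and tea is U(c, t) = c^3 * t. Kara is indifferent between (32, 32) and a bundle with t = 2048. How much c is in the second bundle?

U(32, 32) = 1048576.
Set U(c, 2048) = 1048576 and solve.
With t = 2048: c^3 = 1048576/2048 = 512; taking the cube root, c = 8.
Check: U(8, 2048) = 1048576.

c = 8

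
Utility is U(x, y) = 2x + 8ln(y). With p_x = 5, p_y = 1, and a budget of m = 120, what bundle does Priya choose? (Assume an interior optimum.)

MU_x = 2, MU_y = 8/y.
MRS = 2 ÷ (8/y).
Tangency: set MRS = p_x/p_y = 5/1 = 5.
MRS depends only on y: 0.25·y = 5 ⇒ y* = 5/0.25 = 20.
From the budget, 5·x = 120 − 1·20 = 100, so x* = 20.

x* = 20, y* = 20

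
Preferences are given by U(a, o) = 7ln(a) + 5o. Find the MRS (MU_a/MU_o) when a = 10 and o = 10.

MRS = 7/50

MU_a = 7/a, MU_o = 5.
MRS = 7/a ÷ 5.
At (10, 10): MRS = 7/50.
So at (10, 10) the consumer would give up 7/50 units of o for one more unit of a.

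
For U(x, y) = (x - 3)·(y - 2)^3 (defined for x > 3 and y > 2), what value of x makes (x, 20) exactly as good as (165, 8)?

x = 9

U(165, 8) = 34992.
Set U(x, 20) = 34992 and solve.
With y = 20: (20 − 2)^3 = 5832, so (x − 3) = 34992/5832 = 6.
So x = 3 + 6 = 9.
Check: U(9, 20) = 34992.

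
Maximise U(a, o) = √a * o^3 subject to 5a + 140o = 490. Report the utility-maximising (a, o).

MU_a = 0.5·a^(-0.5)·o^3 and MU_o = 3·√a·o^2.
MRS = MU_a/MU_o = (1/6)·o/a.
Tangency: set MRS = p_a/p_o = 5/140 = 1/28.
So (1/6)·o/a = 1/28, i.e. o = (3/14)·a.
Substitute into the budget 5·a + 140·o = 490: 35·a = 490, so a* = 14.
Then o* = (3/14)·14 = 3.

a* = 14, o* = 3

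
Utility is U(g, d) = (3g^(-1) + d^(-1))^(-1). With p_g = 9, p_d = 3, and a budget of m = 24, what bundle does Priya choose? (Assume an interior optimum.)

For CES with ρ = -1, MRS = (3/1)·(d/g)^2.
Tangency: set MRS = p_g/p_d = 9/3 = 3.
So (d/g)^2 = 1; taking the square root, d/g = 1, i.e. d = g.
Substitute into the budget 9·g + 3·d = 24: 12·g = 24, so g* = 2 and d* = 2.

g* = 2, d* = 2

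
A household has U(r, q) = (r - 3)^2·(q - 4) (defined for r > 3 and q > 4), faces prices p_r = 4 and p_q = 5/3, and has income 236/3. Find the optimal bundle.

r* = 13, q* = 16

MU_r = 2·(r−3)·(q−4), MU_q = (r−3)^2.
MRS = (2/1)·(q−4)/(r−3).
Tangency: set MRS = p_r/p_q = 4/(5/3) = 2.4.
So (2/1)·(q − 4)/(r − 3) = 2.4, i.e. (q − 4) = 1.2·(r − 3).
Rewrite the budget in excess-of-subsistence terms: 4·(r − 3) + (5/3)·(q − 4) = 236/3 − 4·3 − (5/3)·4 = 60.
Substituting, 6·(r − 3) = 60, so r − 3 = 10 and r* = 13.
Then q − 4 = 1.2·10 = 12, so q* = 16.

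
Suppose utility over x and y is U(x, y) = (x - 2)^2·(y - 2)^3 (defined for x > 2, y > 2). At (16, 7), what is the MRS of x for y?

MU_x = 2·(x−2)·(y−2)^3, MU_y = 3·(x−2)^2·(y−2)^2.
MRS = (2/3)·(y−2)/(x−2).
At (16, 7): MRS = 5/21.
That is, one extra unit of x is worth 5/21 units of y at the margin.

MRS = 5/21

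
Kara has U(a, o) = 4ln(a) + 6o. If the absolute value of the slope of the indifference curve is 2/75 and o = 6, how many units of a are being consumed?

MU_a = 4/a, MU_o = 6.
MRS = 4/a ÷ 6.
MRS depends only on a: (2/3)/a = 2/75 ⇒ a = (2/3)/(2/75) = 25.

a = 25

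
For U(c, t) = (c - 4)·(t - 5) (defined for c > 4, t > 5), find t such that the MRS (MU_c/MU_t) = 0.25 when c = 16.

MU_c = (t−5), MU_t = (c−4).
MRS = (t−5)/(c−4).
Substitute c = 16: MRS = (t − 5)/12. Setting this equal to 0.25 gives t − 5 = 0.25·12 = 3, so t = 8.

t = 8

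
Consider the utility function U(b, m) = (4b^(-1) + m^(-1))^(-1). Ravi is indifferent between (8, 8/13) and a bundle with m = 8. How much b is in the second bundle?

U depends on (b, m) only through S = 4b^(-1) + m^(-1), so equal utility means equal S. At (8, 8/13): S = 2.125.
With m = 8: 8^(-1) = 0.125, so 4b^(-1) = 2.125 − 0.125 = 2, i.e. b^(-1) = 0.5.
Hence b = 1/0.5 = 2.
Check: U(2, 8) = 0.4706.

b = 2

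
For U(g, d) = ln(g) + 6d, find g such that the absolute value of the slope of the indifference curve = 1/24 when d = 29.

g = 4

MU_g = 1/g, MU_d = 6.
MRS = 1/g ÷ 6.
MRS depends only on g: (1/6)/g = 1/24 ⇒ g = (1/6)/(1/24) = 4.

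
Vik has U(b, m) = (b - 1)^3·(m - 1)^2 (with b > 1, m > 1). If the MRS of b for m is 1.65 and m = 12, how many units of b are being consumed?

MU_b = 3·(b−1)^2·(m−1)^2, MU_m = 2·(b−1)^3·(m−1).
MRS = (3/2)·(m−1)/(b−1).
Substitute m = 12: MRS = 16.5/(b − 1). Setting this equal to 1.65 gives b − 1 = 16.5/1.65 = 10, so b = 11.

b = 11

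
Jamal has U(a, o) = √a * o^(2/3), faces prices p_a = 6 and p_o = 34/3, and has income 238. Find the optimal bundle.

a* = 17, o* = 12

MU_a = 0.5·a^(-0.5)·o^(2/3) and MU_o = 2/3·√a·o^(-1/3).
MRS = MU_a/MU_o = (0.75)·o/a.
Tangency: set MRS = p_a/p_o = 6/(34/3) = 9/17.
So (0.75)·o/a = 9/17, i.e. o = (12/17)·a.
Substitute into the budget 6·a + (34/3)·o = 238: 14·a = 238, so a* = 17.
Then o* = (12/17)·17 = 12.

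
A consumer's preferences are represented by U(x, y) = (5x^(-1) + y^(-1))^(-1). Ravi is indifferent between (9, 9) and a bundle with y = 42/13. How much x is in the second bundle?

U depends on (x, y) only through S = 5x^(-1) + y^(-1), so equal utility means equal S. At (9, 9): S = 2/3.
With y = 42/13: (42/13)^(-1) = 13/42, so 5x^(-1) = 2/3 − 13/42 = 5/14, i.e. x^(-1) = 1/14.
Hence x = 1/(1/14) = 14.
Check: U(14, 42/13) = 1.5.

x = 14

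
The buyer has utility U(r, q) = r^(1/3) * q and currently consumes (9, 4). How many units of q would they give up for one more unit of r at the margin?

MU_r = 1/3·r^(-2/3)·q and MU_q = r^(1/3).
MRS = MU_r/MU_q = (1/3)·q/r.
At (9, 4): MRS = 4/27.
The indifference curve has slope −4/27 at this bundle.

MRS = 4/27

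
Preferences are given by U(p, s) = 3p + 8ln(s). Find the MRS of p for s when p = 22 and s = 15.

MU_p = 3, MU_s = 8/s.
MRS = 3 ÷ (8/s).
At (22, 15): MRS = 5.625.
So at (22, 15) the consumer would give up 5.625 units of s for one more unit of p.

MRS = 5.625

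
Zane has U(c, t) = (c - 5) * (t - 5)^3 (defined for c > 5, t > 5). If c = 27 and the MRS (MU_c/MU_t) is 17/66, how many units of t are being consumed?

t = 22

MU_c = (t−5)^3, MU_t = 3·(c−5)·(t−5)^2.
MRS = (1/3)·(t−5)/(c−5).
Substitute c = 27: MRS = (t − 5)/66. Setting this equal to 17/66 gives t − 5 = (17/66)·66 = 17, so t = 22.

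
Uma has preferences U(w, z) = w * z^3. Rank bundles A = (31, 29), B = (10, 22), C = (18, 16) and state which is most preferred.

Bundle A

Evaluate utility at each bundle:
U(A) = 756059.
U(B) = 106480.
U(C) = 73728.
Highest utility is A, so A ≻ B ≻ C.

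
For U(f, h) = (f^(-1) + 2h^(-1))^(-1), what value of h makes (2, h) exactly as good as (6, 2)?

U depends on (f, h) only through S = f^(-1) + 2h^(-1), so equal utility means equal S. At (6, 2): S = 7/6.
With f = 2: 2^(-1) = 0.5, so 2h^(-1) = 7/6 − 0.5 = 2/3, i.e. h^(-1) = 1/3.
Hence h = 1/(1/3) = 3.
Check: U(2, 3) = 0.8571.

h = 3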